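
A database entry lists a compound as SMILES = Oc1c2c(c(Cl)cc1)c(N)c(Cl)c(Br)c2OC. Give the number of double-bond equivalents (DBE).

Molecular formula: C11H8BrCl2NO2.
DoU = (2C + 2 + N − H − X) / 2, where X is the halogen count and O/S are ignored.
    = (2·11 + 2 + 1 − 8 − 3) / 2 = 14 / 2 = 7.

7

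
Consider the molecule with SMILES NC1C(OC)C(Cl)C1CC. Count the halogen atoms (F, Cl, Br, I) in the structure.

Halogen atoms appear at heavy-atom position 7 (1×Cl).
Other groups present: 1 ether, 1 primary amine.
Halogen count: 1.

1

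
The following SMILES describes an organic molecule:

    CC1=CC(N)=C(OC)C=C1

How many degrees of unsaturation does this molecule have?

Molecular formula: C8H11NO.
DoU = (2C + 2 + N − H − X) / 2, where X is the halogen count and O/S are ignored.
    = (2·8 + 2 + 1 − 11 − 0) / 2 = 8 / 2 = 4.

4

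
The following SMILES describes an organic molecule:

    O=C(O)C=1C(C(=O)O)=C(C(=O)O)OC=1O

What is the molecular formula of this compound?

C7H4O8

Walk through each heavy atom and fill implicit hydrogens from standard valence (C 4, N 3, O 2, S 2, halogen 1):
  atom 1: O, bond orders sum to 2 (valence 2) → 0 H
  atom 2: C, bond orders sum to 4 (valence 4) → 0 H
  atom 3: O, bond orders sum to 1 (valence 2) → 1 H
  atom 4: C, bond orders sum to 4 (valence 4) → 0 H
  atom 5: C, bond orders sum to 4 (valence 4) → 0 H
  atom 6: C, bond orders sum to 4 (valence 4) → 0 H
  atom 7: O, bond orders sum to 2 (valence 2) → 0 H
  atom 8: O, bond orders sum to 1 (valence 2) → 1 H
  atom 9: C, bond orders sum to 4 (valence 4) → 0 H
  atom 10: C, bond orders sum to 4 (valence 4) → 0 H
  atom 11: O, bond orders sum to 2 (valence 2) → 0 H
  atom 12: O, bond orders sum to 1 (valence 2) → 1 H
  atom 13: O, bond orders sum to 2 (valence 2) → 0 H
  atom 14: C, bond orders sum to 4 (valence 4) → 0 H
  atom 15: O, bond orders sum to 1 (valence 2) → 1 H
Totals → C:7, H:4, O:8.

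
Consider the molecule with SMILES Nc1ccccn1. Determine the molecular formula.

Walk through each heavy atom and fill implicit hydrogens from standard valence (C 4, N 3, O 2, S 2, halogen 1); for lowercase aromatic atoms, an aromatic c carries 1 H when it has two neighbours and 0 H with three, and aromatic n carries 0 H:
  atom 1: N, bond orders sum to 1 (valence 3) → 2 H
  atom 2: aromatic c, 3 neighbours → 0 H
  atom 3: aromatic c, 2 neighbours → 1 H
  atom 4: aromatic c, 2 neighbours → 1 H
  atom 5: aromatic c, 2 neighbours → 1 H
  atom 6: aromatic c, 2 neighbours → 1 H
  atom 7: aromatic n, 2 neighbours → 0 H
Totals → C:5, H:6, N:2.

C5H6N2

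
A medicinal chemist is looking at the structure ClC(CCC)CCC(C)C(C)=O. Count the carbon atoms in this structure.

Count every carbon token in the SMILES (each C, including those in ring-closure positions and inside branches).
Carbon count: 10.

10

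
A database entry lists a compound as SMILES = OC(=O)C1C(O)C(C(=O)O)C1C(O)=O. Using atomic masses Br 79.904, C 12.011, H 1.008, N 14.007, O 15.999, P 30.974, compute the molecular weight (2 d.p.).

First, the molecular formula is C7H8O7 (counting implicit H from valence).
  C: 7 × 12.011 = 84.077
  H: 8 × 1.008 = 8.064
  O: 7 × 15.999 = 111.993
Sum: 7×12.011 + 8×1.008 + 7×15.999 = 204.134 → 204.13 g/mol.

204.13 g/mol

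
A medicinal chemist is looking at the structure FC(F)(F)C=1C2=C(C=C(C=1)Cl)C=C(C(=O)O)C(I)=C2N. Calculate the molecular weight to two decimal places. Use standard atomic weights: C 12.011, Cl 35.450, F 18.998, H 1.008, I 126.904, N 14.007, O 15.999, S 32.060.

First, the molecular formula is C12H6ClF3INO2 (counting implicit H from valence).
  C: 12 × 12.011 = 144.132
  Cl: 1 × 35.450 = 35.450
  F: 3 × 18.998 = 56.994
  H: 6 × 1.008 = 6.048
  I: 1 × 126.904 = 126.904
  N: 1 × 14.007 = 14.007
  O: 2 × 15.999 = 31.998
Sum: 12×12.011 + 1×35.450 + 3×18.998 + 6×1.008 + 1×126.904 + 1×14.007 + 2×15.999 = 415.533 → 415.53 g/mol.

415.53 g/mol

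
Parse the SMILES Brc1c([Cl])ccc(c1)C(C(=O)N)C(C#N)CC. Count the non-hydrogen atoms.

Every atom symbol written in the SMILES (organic subset) is one heavy atom; implicit H are not written.
Heavy atoms by element → Br:1, C:12, Cl:1, N:2, O:1.
Total: 17.

17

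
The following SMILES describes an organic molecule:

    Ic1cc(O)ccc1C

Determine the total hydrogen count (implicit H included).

7

Walk through each heavy atom and fill implicit hydrogens from standard valence (C 4, N 3, O 2, S 2, halogen 1); for lowercase aromatic atoms, an aromatic c carries 1 H when it has two neighbours and 0 H with three, and aromatic n carries 0 H:
  atom 1: I (halogen, monovalent) → 0 H
  atom 2: aromatic c, 3 neighbours → 0 H
  atom 3: aromatic c, 2 neighbours → 1 H
  atom 4: aromatic c, 3 neighbours → 0 H
  atom 5: O, bond orders sum to 1 (valence 2) → 1 H
  atom 6: aromatic c, 2 neighbours → 1 H
  atom 7: aromatic c, 2 neighbours → 1 H
  atom 8: aromatic c, 3 neighbours → 0 H
  atom 9: C, bond orders sum to 1 (valence 4) → 3 H
Total hydrogens: 7.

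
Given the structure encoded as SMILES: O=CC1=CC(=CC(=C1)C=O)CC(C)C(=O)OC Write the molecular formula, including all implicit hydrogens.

Walk through each heavy atom and fill implicit hydrogens from standard valence (C 4, N 3, O 2, S 2, halogen 1):
  atom 1: O, bond orders sum to 2 (valence 2) → 0 H
  atom 2: C, bond orders sum to 3 (valence 4) → 1 H
  atom 3: C, bond orders sum to 4 (valence 4) → 0 H
  atom 4: C, bond orders sum to 3 (valence 4) → 1 H
  atom 5: C, bond orders sum to 4 (valence 4) → 0 H
  atom 6: C, bond orders sum to 3 (valence 4) → 1 H
  atom 7: C, bond orders sum to 4 (valence 4) → 0 H
  atom 8: C, bond orders sum to 3 (valence 4) → 1 H
  atom 9: C, bond orders sum to 3 (valence 4) → 1 H
  atom 10: O, bond orders sum to 2 (valence 2) → 0 H
  atom 11: C, bond orders sum to 2 (valence 4) → 2 H
  atom 12: C, bond orders sum to 3 (valence 4) → 1 H
  atom 13: C, bond orders sum to 1 (valence 4) → 3 H
  atom 14: C, bond orders sum to 4 (valence 4) → 0 H
  atom 15: O, bond orders sum to 2 (valence 2) → 0 H
  atom 16: O, bond orders sum to 2 (valence 2) → 0 H
  atom 17: C, bond orders sum to 1 (valence 4) → 3 H
Totals → C:13, H:14, O:4.

C13H14O4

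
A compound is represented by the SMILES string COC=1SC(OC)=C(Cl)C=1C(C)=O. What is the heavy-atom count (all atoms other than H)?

Every atom symbol written in the SMILES (organic subset) is one heavy atom; implicit H are not written.
Heavy atoms by element → C:8, Cl:1, O:3, S:1.
Total: 13.

13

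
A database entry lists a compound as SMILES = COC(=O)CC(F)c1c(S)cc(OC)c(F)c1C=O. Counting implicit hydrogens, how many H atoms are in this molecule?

12

Walk through each heavy atom and fill implicit hydrogens from standard valence (C 4, N 3, O 2, S 2, halogen 1); for lowercase aromatic atoms, an aromatic c carries 1 H when it has two neighbours and 0 H with three, and aromatic n carries 0 H:
  atom 1: C, bond orders sum to 1 (valence 4) → 3 H
  atom 2: O, bond orders sum to 2 (valence 2) → 0 H
  atom 3: C, bond orders sum to 4 (valence 4) → 0 H
  atom 4: O, bond orders sum to 2 (valence 2) → 0 H
  atom 5: C, bond orders sum to 2 (valence 4) → 2 H
  atom 6: C, bond orders sum to 3 (valence 4) → 1 H
  atom 7: F (halogen, monovalent) → 0 H
  atom 8: aromatic c, 3 neighbours → 0 H
  atom 9: aromatic c, 3 neighbours → 0 H
  atom 10: S, bond orders sum to 1 (valence 2) → 1 H
  atom 11: aromatic c, 2 neighbours → 1 H
  atom 12: aromatic c, 3 neighbours → 0 H
  atom 13: O, bond orders sum to 2 (valence 2) → 0 H
  atom 14: C, bond orders sum to 1 (valence 4) → 3 H
  atom 15: aromatic c, 3 neighbours → 0 H
  atom 16: F (halogen, monovalent) → 0 H
  atom 17: aromatic c, 3 neighbours → 0 H
  atom 18: C, bond orders sum to 3 (valence 4) → 1 H
  atom 19: O, bond orders sum to 2 (valence 2) → 0 H
Total hydrogens: 12.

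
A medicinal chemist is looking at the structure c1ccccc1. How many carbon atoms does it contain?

6

Count every carbon token in the SMILES (each C, including those in ring-closure positions and inside branches).
Carbon count: 6.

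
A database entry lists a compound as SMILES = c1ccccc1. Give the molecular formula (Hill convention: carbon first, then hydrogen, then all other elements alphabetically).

C6H6

Walk through each heavy atom and fill implicit hydrogens from standard valence (C 4, N 3, O 2, S 2, halogen 1); for lowercase aromatic atoms, an aromatic c carries 1 H when it has two neighbours and 0 H with three, and aromatic n carries 0 H:
  atom 1: aromatic c, 2 neighbours → 1 H
  atom 2: aromatic c, 2 neighbours → 1 H
  atom 3: aromatic c, 2 neighbours → 1 H
  atom 4: aromatic c, 2 neighbours → 1 H
  atom 5: aromatic c, 2 neighbours → 1 H
  atom 6: aromatic c, 2 neighbours → 1 H
Totals → C:6, H:6.
In Hill order: C6H6.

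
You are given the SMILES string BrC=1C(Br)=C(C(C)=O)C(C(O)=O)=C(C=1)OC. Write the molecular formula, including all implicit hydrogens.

C10H8Br2O4

Walk through each heavy atom and fill implicit hydrogens from standard valence (C 4, N 3, O 2, S 2, halogen 1):
  atom 1: Br (halogen, monovalent) → 0 H
  atom 2: C, bond orders sum to 4 (valence 4) → 0 H
  atom 3: C, bond orders sum to 4 (valence 4) → 0 H
  atom 4: Br (halogen, monovalent) → 0 H
  atom 5: C, bond orders sum to 4 (valence 4) → 0 H
  atom 6: C, bond orders sum to 4 (valence 4) → 0 H
  atom 7: C, bond orders sum to 1 (valence 4) → 3 H
  atom 8: O, bond orders sum to 2 (valence 2) → 0 H
  atom 9: C, bond orders sum to 4 (valence 4) → 0 H
  atom 10: C, bond orders sum to 4 (valence 4) → 0 H
  atom 11: O, bond orders sum to 1 (valence 2) → 1 H
  atom 12: O, bond orders sum to 2 (valence 2) → 0 H
  atom 13: C, bond orders sum to 4 (valence 4) → 0 H
  atom 14: C, bond orders sum to 3 (valence 4) → 1 H
  atom 15: O, bond orders sum to 2 (valence 2) → 0 H
  atom 16: C, bond orders sum to 1 (valence 4) → 3 H
Totals → C:10, H:8, Br:2, O:4.
In Hill order: C10H8Br2O4.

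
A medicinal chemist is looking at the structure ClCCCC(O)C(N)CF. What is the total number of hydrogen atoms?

13

Walk through each heavy atom and fill implicit hydrogens from standard valence (C 4, N 3, O 2, S 2, halogen 1):
  atom 1: Cl (halogen, monovalent) → 0 H
  atom 2: C, bond orders sum to 2 (valence 4) → 2 H
  atom 3: C, bond orders sum to 2 (valence 4) → 2 H
  atom 4: C, bond orders sum to 2 (valence 4) → 2 H
  atom 5: C, bond orders sum to 3 (valence 4) → 1 H
  atom 6: O, bond orders sum to 1 (valence 2) → 1 H
  atom 7: C, bond orders sum to 3 (valence 4) → 1 H
  atom 8: N, bond orders sum to 1 (valence 3) → 2 H
  atom 9: C, bond orders sum to 2 (valence 4) → 2 H
  atom 10: F (halogen, monovalent) → 0 H
Total hydrogens: 13.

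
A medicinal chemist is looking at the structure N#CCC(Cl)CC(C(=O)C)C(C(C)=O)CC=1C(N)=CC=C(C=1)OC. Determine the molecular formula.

C18H23ClN2O3

Walk through each heavy atom and fill implicit hydrogens from standard valence (C 4, N 3, O 2, S 2, halogen 1):
  atom 1: N, bond orders sum to 3 (valence 3) → 0 H
  atom 2: C, bond orders sum to 4 (valence 4) → 0 H
  atom 3: C, bond orders sum to 2 (valence 4) → 2 H
  atom 4: C, bond orders sum to 3 (valence 4) → 1 H
  atom 5: Cl (halogen, monovalent) → 0 H
  atom 6: C, bond orders sum to 2 (valence 4) → 2 H
  atom 7: C, bond orders sum to 3 (valence 4) → 1 H
  atom 8: C, bond orders sum to 4 (valence 4) → 0 H
  atom 9: O, bond orders sum to 2 (valence 2) → 0 H
  atom 10: C, bond orders sum to 1 (valence 4) → 3 H
  atom 11: C, bond orders sum to 3 (valence 4) → 1 H
  atom 12: C, bond orders sum to 4 (valence 4) → 0 H
  atom 13: C, bond orders sum to 1 (valence 4) → 3 H
  atom 14: O, bond orders sum to 2 (valence 2) → 0 H
  atom 15: C, bond orders sum to 2 (valence 4) → 2 H
  atom 16: C, bond orders sum to 4 (valence 4) → 0 H
  atom 17: C, bond orders sum to 4 (valence 4) → 0 H
  atom 18: N, bond orders sum to 1 (valence 3) → 2 H
  atom 19: C, bond orders sum to 3 (valence 4) → 1 H
  atom 20: C, bond orders sum to 3 (valence 4) → 1 H
  atom 21: C, bond orders sum to 4 (valence 4) → 0 H
  atom 22: C, bond orders sum to 3 (valence 4) → 1 H
  atom 23: O, bond orders sum to 2 (valence 2) → 0 H
  atom 24: C, bond orders sum to 1 (valence 4) → 3 H
Totals → C:18, H:23, Cl:1, N:2, O:3.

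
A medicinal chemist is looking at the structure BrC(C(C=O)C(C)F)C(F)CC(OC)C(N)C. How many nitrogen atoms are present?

Scan the SMILES for N atoms (remember two-letter symbols like Cl and Br are single atoms).
Nitrogen count: 1.

1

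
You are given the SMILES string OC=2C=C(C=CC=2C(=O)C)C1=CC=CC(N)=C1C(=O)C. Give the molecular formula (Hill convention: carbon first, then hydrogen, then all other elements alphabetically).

Walk through each heavy atom and fill implicit hydrogens from standard valence (C 4, N 3, O 2, S 2, halogen 1):
  atom 1: O, bond orders sum to 1 (valence 2) → 1 H
  atom 2: C, bond orders sum to 4 (valence 4) → 0 H
  atom 3: C, bond orders sum to 3 (valence 4) → 1 H
  atom 4: C, bond orders sum to 4 (valence 4) → 0 H
  atom 5: C, bond orders sum to 3 (valence 4) → 1 H
  atom 6: C, bond orders sum to 3 (valence 4) → 1 H
  atom 7: C, bond orders sum to 4 (valence 4) → 0 H
  atom 8: C, bond orders sum to 4 (valence 4) → 0 H
  atom 9: O, bond orders sum to 2 (valence 2) → 0 H
  atom 10: C, bond orders sum to 1 (valence 4) → 3 H
  atom 11: C, bond orders sum to 4 (valence 4) → 0 H
  atom 12: C, bond orders sum to 3 (valence 4) → 1 H
  atom 13: C, bond orders sum to 3 (valence 4) → 1 H
  atom 14: C, bond orders sum to 3 (valence 4) → 1 H
  atom 15: C, bond orders sum to 4 (valence 4) → 0 H
  atom 16: N, bond orders sum to 1 (valence 3) → 2 H
  atom 17: C, bond orders sum to 4 (valence 4) → 0 H
  atom 18: C, bond orders sum to 4 (valence 4) → 0 H
  atom 19: O, bond orders sum to 2 (valence 2) → 0 H
  atom 20: C, bond orders sum to 1 (valence 4) → 3 H
Totals → C:16, H:15, N:1, O:3.

C16H15NO3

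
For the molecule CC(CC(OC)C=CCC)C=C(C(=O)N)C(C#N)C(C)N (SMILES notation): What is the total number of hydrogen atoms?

Walk through each heavy atom and fill implicit hydrogens from standard valence (C 4, N 3, O 2, S 2, halogen 1):
  atom 1: C, bond orders sum to 1 (valence 4) → 3 H
  atom 2: C, bond orders sum to 3 (valence 4) → 1 H
  atom 3: C, bond orders sum to 2 (valence 4) → 2 H
  atom 4: C, bond orders sum to 3 (valence 4) → 1 H
  atom 5: O, bond orders sum to 2 (valence 2) → 0 H
  atom 6: C, bond orders sum to 1 (valence 4) → 3 H
  atom 7: C, bond orders sum to 3 (valence 4) → 1 H
  atom 8: C, bond orders sum to 3 (valence 4) → 1 H
  atom 9: C, bond orders sum to 2 (valence 4) → 2 H
  atom 10: C, bond orders sum to 1 (valence 4) → 3 H
  atom 11: C, bond orders sum to 3 (valence 4) → 1 H
  atom 12: C, bond orders sum to 4 (valence 4) → 0 H
  atom 13: C, bond orders sum to 4 (valence 4) → 0 H
  atom 14: O, bond orders sum to 2 (valence 2) → 0 H
  atom 15: N, bond orders sum to 1 (valence 3) → 2 H
  atom 16: C, bond orders sum to 3 (valence 4) → 1 H
  atom 17: C, bond orders sum to 4 (valence 4) → 0 H
  atom 18: N, bond orders sum to 3 (valence 3) → 0 H
  atom 19: C, bond orders sum to 3 (valence 4) → 1 H
  atom 20: C, bond orders sum to 1 (valence 4) → 3 H
  atom 21: N, bond orders sum to 1 (valence 3) → 2 H
Total hydrogens: 27.

27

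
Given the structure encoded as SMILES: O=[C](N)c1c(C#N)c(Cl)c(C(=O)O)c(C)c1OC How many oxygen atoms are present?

4

Scan the SMILES for O atoms (remember two-letter symbols like Cl and Br are single atoms).
Oxygen count: 4.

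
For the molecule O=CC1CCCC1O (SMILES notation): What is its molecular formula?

C6H10O2

Walk through each heavy atom and fill implicit hydrogens from standard valence (C 4, N 3, O 2, S 2, halogen 1):
  atom 1: O, bond orders sum to 2 (valence 2) → 0 H
  atom 2: C, bond orders sum to 3 (valence 4) → 1 H
  atom 3: C, bond orders sum to 3 (valence 4) → 1 H
  atom 4: C, bond orders sum to 2 (valence 4) → 2 H
  atom 5: C, bond orders sum to 2 (valence 4) → 2 H
  atom 6: C, bond orders sum to 2 (valence 4) → 2 H
  atom 7: C, bond orders sum to 3 (valence 4) → 1 H
  atom 8: O, bond orders sum to 1 (valence 2) → 1 H
Totals → C:6, H:10, O:2.
In Hill order: C6H10O2.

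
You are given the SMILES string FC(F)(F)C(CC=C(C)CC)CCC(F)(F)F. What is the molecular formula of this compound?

Walk through each heavy atom and fill implicit hydrogens from standard valence (C 4, N 3, O 2, S 2, halogen 1):
  atom 1: F (halogen, monovalent) → 0 H
  atom 2: C, bond orders sum to 4 (valence 4) → 0 H
  atom 3: F (halogen, monovalent) → 0 H
  atom 4: F (halogen, monovalent) → 0 H
  atom 5: C, bond orders sum to 3 (valence 4) → 1 H
  atom 6: C, bond orders sum to 2 (valence 4) → 2 H
  atom 7: C, bond orders sum to 3 (valence 4) → 1 H
  atom 8: C, bond orders sum to 4 (valence 4) → 0 H
  atom 9: C, bond orders sum to 1 (valence 4) → 3 H
  atom 10: C, bond orders sum to 2 (valence 4) → 2 H
  atom 11: C, bond orders sum to 1 (valence 4) → 3 H
  atom 12: C, bond orders sum to 2 (valence 4) → 2 H
  atom 13: C, bond orders sum to 2 (valence 4) → 2 H
  atom 14: C, bond orders sum to 4 (valence 4) → 0 H
  atom 15: F (halogen, monovalent) → 0 H
  atom 16: F (halogen, monovalent) → 0 H
  atom 17: F (halogen, monovalent) → 0 H
Totals → C:11, H:16, F:6.

C11H16F6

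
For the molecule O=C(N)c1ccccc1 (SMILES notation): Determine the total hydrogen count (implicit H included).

Walk through each heavy atom and fill implicit hydrogens from standard valence (C 4, N 3, O 2, S 2, halogen 1); for lowercase aromatic atoms, an aromatic c carries 1 H when it has two neighbours and 0 H with three, and aromatic n carries 0 H:
  atom 1: O, bond orders sum to 2 (valence 2) → 0 H
  atom 2: C, bond orders sum to 4 (valence 4) → 0 H
  atom 3: N, bond orders sum to 1 (valence 3) → 2 H
  atom 4: aromatic c, 3 neighbours → 0 H
  atom 5: aromatic c, 2 neighbours → 1 H
  atom 6: aromatic c, 2 neighbours → 1 H
  atom 7: aromatic c, 2 neighbours → 1 H
  atom 8: aromatic c, 2 neighbours → 1 H
  atom 9: aromatic c, 2 neighbours → 1 H
Total hydrogens: 7.

7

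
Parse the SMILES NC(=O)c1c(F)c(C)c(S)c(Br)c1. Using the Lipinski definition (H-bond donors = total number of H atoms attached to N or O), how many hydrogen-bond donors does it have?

2

Donors: find every N or O and count the H atoms it carries.
  atom 1 (N): bond orders sum to 1 → 2 H
  atom 3 (O): bond orders sum to 2 → 0 H
Lipinski HBD = 2.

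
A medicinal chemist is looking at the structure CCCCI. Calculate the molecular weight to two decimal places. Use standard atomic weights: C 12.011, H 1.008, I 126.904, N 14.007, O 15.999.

184.02 g/mol

First, the molecular formula is C4H9I (counting implicit H from valence).
  C: 4 × 12.011 = 48.044
  H: 9 × 1.008 = 9.072
  I: 1 × 126.904 = 126.904
Sum: 4×12.011 + 9×1.008 + 1×126.904 = 184.020 → 184.02 g/mol.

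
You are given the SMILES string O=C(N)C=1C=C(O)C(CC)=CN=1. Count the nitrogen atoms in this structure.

2

Scan the SMILES for N atoms (remember two-letter symbols like Cl and Br are single atoms).
Nitrogen count: 2.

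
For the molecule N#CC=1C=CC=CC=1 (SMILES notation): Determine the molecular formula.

C7H5N

Walk through each heavy atom and fill implicit hydrogens from standard valence (C 4, N 3, O 2, S 2, halogen 1):
  atom 1: N, bond orders sum to 3 (valence 3) → 0 H
  atom 2: C, bond orders sum to 4 (valence 4) → 0 H
  atom 3: C, bond orders sum to 4 (valence 4) → 0 H
  atom 4: C, bond orders sum to 3 (valence 4) → 1 H
  atom 5: C, bond orders sum to 3 (valence 4) → 1 H
  atom 6: C, bond orders sum to 3 (valence 4) → 1 H
  atom 7: C, bond orders sum to 3 (valence 4) → 1 H
  atom 8: C, bond orders sum to 3 (valence 4) → 1 H
Totals → C:7, H:5, N:1.
In Hill order: C7H5N.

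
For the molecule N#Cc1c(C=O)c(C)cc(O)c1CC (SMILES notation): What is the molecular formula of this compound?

Walk through each heavy atom and fill implicit hydrogens from standard valence (C 4, N 3, O 2, S 2, halogen 1); for lowercase aromatic atoms, an aromatic c carries 1 H when it has two neighbours and 0 H with three, and aromatic n carries 0 H:
  atom 1: N, bond orders sum to 3 (valence 3) → 0 H
  atom 2: C, bond orders sum to 4 (valence 4) → 0 H
  atom 3: aromatic c, 3 neighbours → 0 H
  atom 4: aromatic c, 3 neighbours → 0 H
  atom 5: C, bond orders sum to 3 (valence 4) → 1 H
  atom 6: O, bond orders sum to 2 (valence 2) → 0 H
  atom 7: aromatic c, 3 neighbours → 0 H
  atom 8: C, bond orders sum to 1 (valence 4) → 3 H
  atom 9: aromatic c, 2 neighbours → 1 H
  atom 10: aromatic c, 3 neighbours → 0 H
  atom 11: O, bond orders sum to 1 (valence 2) → 1 H
  atom 12: aromatic c, 3 neighbours → 0 H
  atom 13: C, bond orders sum to 2 (valence 4) → 2 H
  atom 14: C, bond orders sum to 1 (valence 4) → 3 H
Totals → C:11, H:11, N:1, O:2.

C11H11NO2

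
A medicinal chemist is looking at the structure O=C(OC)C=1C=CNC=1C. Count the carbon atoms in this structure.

Count every carbon token in the SMILES (each C, including those in ring-closure positions and inside branches).
Carbon count: 7.

7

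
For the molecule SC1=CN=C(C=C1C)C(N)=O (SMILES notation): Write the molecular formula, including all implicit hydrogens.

C7H8N2OS

Walk through each heavy atom and fill implicit hydrogens from standard valence (C 4, N 3, O 2, S 2, halogen 1):
  atom 1: S, bond orders sum to 1 (valence 2) → 1 H
  atom 2: C, bond orders sum to 4 (valence 4) → 0 H
  atom 3: C, bond orders sum to 3 (valence 4) → 1 H
  atom 4: N, bond orders sum to 3 (valence 3) → 0 H
  atom 5: C, bond orders sum to 4 (valence 4) → 0 H
  atom 6: C, bond orders sum to 3 (valence 4) → 1 H
  atom 7: C, bond orders sum to 4 (valence 4) → 0 H
  atom 8: C, bond orders sum to 1 (valence 4) → 3 H
  atom 9: C, bond orders sum to 4 (valence 4) → 0 H
  atom 10: N, bond orders sum to 1 (valence 3) → 2 H
  atom 11: O, bond orders sum to 2 (valence 2) → 0 H
Totals → C:7, H:8, N:2, O:1, S:1.
In Hill order: C7H8N2OS.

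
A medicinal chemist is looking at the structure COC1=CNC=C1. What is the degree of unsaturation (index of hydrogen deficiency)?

3

Degree of unsaturation = (number of rings) + (number of π bonds).
Ring closures in the SMILES: 1.
π bonds: 2 double bonds (each 1 DoU) → 2 DoU from unsaturation.
Total DoU = 1 + 2 = 3.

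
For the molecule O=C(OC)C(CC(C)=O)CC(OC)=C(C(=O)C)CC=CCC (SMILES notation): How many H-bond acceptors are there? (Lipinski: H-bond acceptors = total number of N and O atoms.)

N atoms: 0; O atoms: 5.
Lipinski HBA = 0 + 5 = 5.

5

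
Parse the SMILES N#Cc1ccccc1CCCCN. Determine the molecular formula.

Walk through each heavy atom and fill implicit hydrogens from standard valence (C 4, N 3, O 2, S 2, halogen 1); for lowercase aromatic atoms, an aromatic c carries 1 H when it has two neighbours and 0 H with three, and aromatic n carries 0 H:
  atom 1: N, bond orders sum to 3 (valence 3) → 0 H
  atom 2: C, bond orders sum to 4 (valence 4) → 0 H
  atom 3: aromatic c, 3 neighbours → 0 H
  atom 4: aromatic c, 2 neighbours → 1 H
  atom 5: aromatic c, 2 neighbours → 1 H
  atom 6: aromatic c, 2 neighbours → 1 H
  atom 7: aromatic c, 2 neighbours → 1 H
  atom 8: aromatic c, 3 neighbours → 0 H
  atom 9: C, bond orders sum to 2 (valence 4) → 2 H
  atom 10: C, bond orders sum to 2 (valence 4) → 2 H
  atom 11: C, bond orders sum to 2 (valence 4) → 2 H
  atom 12: C, bond orders sum to 2 (valence 4) → 2 H
  atom 13: N, bond orders sum to 1 (valence 3) → 2 H
Totals → C:11, H:14, N:2.

C11H14N2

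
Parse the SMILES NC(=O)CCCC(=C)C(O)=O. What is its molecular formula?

Walk through each heavy atom and fill implicit hydrogens from standard valence (C 4, N 3, O 2, S 2, halogen 1):
  atom 1: N, bond orders sum to 1 (valence 3) → 2 H
  atom 2: C, bond orders sum to 4 (valence 4) → 0 H
  atom 3: O, bond orders sum to 2 (valence 2) → 0 H
  atom 4: C, bond orders sum to 2 (valence 4) → 2 H
  atom 5: C, bond orders sum to 2 (valence 4) → 2 H
  atom 6: C, bond orders sum to 2 (valence 4) → 2 H
  atom 7: C, bond orders sum to 4 (valence 4) → 0 H
  atom 8: C, bond orders sum to 2 (valence 4) → 2 H
  atom 9: C, bond orders sum to 4 (valence 4) → 0 H
  atom 10: O, bond orders sum to 1 (valence 2) → 1 H
  atom 11: O, bond orders sum to 2 (valence 2) → 0 H
Totals → C:7, H:11, N:1, O:3.
In Hill order: C7H11NO3.

C7H11NO3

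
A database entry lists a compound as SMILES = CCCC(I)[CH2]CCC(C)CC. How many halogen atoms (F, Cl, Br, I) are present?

Halogen atoms appear at heavy-atom position 5 (1×I).
Halogen count: 1.

1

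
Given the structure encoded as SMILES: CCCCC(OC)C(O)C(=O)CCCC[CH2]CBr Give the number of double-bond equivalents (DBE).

Degree of unsaturation = (number of rings) + (number of π bonds).
Ring closures in the SMILES: 0.
π bonds: 1 double bond (each 1 DoU) → 1 DoU from unsaturation.
Total DoU = 0 + 1 = 1.

1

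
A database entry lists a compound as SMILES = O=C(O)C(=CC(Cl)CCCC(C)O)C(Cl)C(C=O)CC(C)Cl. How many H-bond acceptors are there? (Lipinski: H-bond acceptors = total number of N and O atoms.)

4

N atoms: 0; O atoms: 4.
Lipinski HBA = 0 + 4 = 4.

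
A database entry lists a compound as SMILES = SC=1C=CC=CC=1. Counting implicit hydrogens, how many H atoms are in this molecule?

6

Walk through each heavy atom and fill implicit hydrogens from standard valence (C 4, N 3, O 2, S 2, halogen 1):
  atom 1: S, bond orders sum to 1 (valence 2) → 1 H
  atom 2: C, bond orders sum to 4 (valence 4) → 0 H
  atom 3: C, bond orders sum to 3 (valence 4) → 1 H
  atom 4: C, bond orders sum to 3 (valence 4) → 1 H
  atom 5: C, bond orders sum to 3 (valence 4) → 1 H
  atom 6: C, bond orders sum to 3 (valence 4) → 1 H
  atom 7: C, bond orders sum to 3 (valence 4) → 1 H
Total hydrogens: 6.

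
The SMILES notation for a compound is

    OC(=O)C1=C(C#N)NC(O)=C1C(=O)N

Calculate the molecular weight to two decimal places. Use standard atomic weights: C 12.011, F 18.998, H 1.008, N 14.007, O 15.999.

First, the molecular formula is C7H5N3O4 (counting implicit H from valence).
  C: 7 × 12.011 = 84.077
  H: 5 × 1.008 = 5.040
  N: 3 × 14.007 = 42.021
  O: 4 × 15.999 = 63.996
Sum: 7×12.011 + 5×1.008 + 3×14.007 + 4×15.999 = 195.134 → 195.13 g/mol.

195.13 g/mol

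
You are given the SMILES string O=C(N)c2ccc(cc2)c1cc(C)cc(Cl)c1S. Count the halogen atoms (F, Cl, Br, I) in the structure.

Halogen atoms appear at heavy-atom position 16 (1×Cl).
Other groups present: 1 amide, 1 thiol.
Halogen count: 1.

1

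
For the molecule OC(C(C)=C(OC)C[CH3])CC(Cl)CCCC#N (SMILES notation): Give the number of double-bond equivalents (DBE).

3

Degree of unsaturation = (number of rings) + (number of π bonds).
Ring closures in the SMILES: 0.
π bonds: 1 double bond (each 1 DoU), 1 triple bond (each 2 DoU) → 3 DoU from unsaturation.
Total DoU = 0 + 3 = 3.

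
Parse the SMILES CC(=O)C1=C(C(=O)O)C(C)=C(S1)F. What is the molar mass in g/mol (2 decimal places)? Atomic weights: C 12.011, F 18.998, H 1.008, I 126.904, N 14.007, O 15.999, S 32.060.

First, the molecular formula is C8H7FO3S (counting implicit H from valence).
  C: 8 × 12.011 = 96.088
  F: 1 × 18.998 = 18.998
  H: 7 × 1.008 = 7.056
  O: 3 × 15.999 = 47.997
  S: 1 × 32.060 = 32.060
Sum: 8×12.011 + 1×18.998 + 7×1.008 + 3×15.999 + 1×32.060 = 202.199 → 202.20 g/mol.

202.20 g/mol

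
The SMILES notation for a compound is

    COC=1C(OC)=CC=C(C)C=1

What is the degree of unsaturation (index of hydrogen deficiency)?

Degree of unsaturation = (number of rings) + (number of π bonds).
Ring closures in the SMILES: 1.
π bonds: 3 double bonds (each 1 DoU) → 3 DoU from unsaturation.
Total DoU = 1 + 3 = 4.

4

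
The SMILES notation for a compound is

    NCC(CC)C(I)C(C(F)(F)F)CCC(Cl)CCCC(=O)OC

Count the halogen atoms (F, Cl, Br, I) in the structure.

Halogen atoms appear at heavy-atom positions 7, 10, 11, 12, 16 (1×Cl, 3×F, 1×I).
Other groups present: 1 ester, 1 primary amine.
Halogen count: 5.

5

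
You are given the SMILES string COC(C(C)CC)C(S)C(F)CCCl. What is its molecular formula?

C10H20ClFOS

Walk through each heavy atom and fill implicit hydrogens from standard valence (C 4, N 3, O 2, S 2, halogen 1):
  atom 1: C, bond orders sum to 1 (valence 4) → 3 H
  atom 2: O, bond orders sum to 2 (valence 2) → 0 H
  atom 3: C, bond orders sum to 3 (valence 4) → 1 H
  atom 4: C, bond orders sum to 3 (valence 4) → 1 H
  atom 5: C, bond orders sum to 1 (valence 4) → 3 H
  atom 6: C, bond orders sum to 2 (valence 4) → 2 H
  atom 7: C, bond orders sum to 1 (valence 4) → 3 H
  atom 8: C, bond orders sum to 3 (valence 4) → 1 H
  atom 9: S, bond orders sum to 1 (valence 2) → 1 H
  atom 10: C, bond orders sum to 3 (valence 4) → 1 H
  atom 11: F (halogen, monovalent) → 0 H
  atom 12: C, bond orders sum to 2 (valence 4) → 2 H
  atom 13: C, bond orders sum to 2 (valence 4) → 2 H
  atom 14: Cl (halogen, monovalent) → 0 H
Totals → C:10, H:20, Cl:1, F:1, O:1, S:1.
In Hill order: C10H20ClFOS.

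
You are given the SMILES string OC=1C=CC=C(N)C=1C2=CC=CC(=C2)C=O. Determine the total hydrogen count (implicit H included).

11

Walk through each heavy atom and fill implicit hydrogens from standard valence (C 4, N 3, O 2, S 2, halogen 1):
  atom 1: O, bond orders sum to 1 (valence 2) → 1 H
  atom 2: C, bond orders sum to 4 (valence 4) → 0 H
  atom 3: C, bond orders sum to 3 (valence 4) → 1 H
  atom 4: C, bond orders sum to 3 (valence 4) → 1 H
  atom 5: C, bond orders sum to 3 (valence 4) → 1 H
  atom 6: C, bond orders sum to 4 (valence 4) → 0 H
  atom 7: N, bond orders sum to 1 (valence 3) → 2 H
  atom 8: C, bond orders sum to 4 (valence 4) → 0 H
  atom 9: C, bond orders sum to 4 (valence 4) → 0 H
  atom 10: C, bond orders sum to 3 (valence 4) → 1 H
  atom 11: C, bond orders sum to 3 (valence 4) → 1 H
  atom 12: C, bond orders sum to 3 (valence 4) → 1 H
  atom 13: C, bond orders sum to 4 (valence 4) → 0 H
  atom 14: C, bond orders sum to 3 (valence 4) → 1 H
  atom 15: C, bond orders sum to 3 (valence 4) → 1 H
  atom 16: O, bond orders sum to 2 (valence 2) → 0 H
Total hydrogens: 11.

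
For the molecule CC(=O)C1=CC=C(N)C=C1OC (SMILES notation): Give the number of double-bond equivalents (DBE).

5

Degree of unsaturation = (number of rings) + (number of π bonds).
Ring closures in the SMILES: 1.
π bonds: 4 double bonds (each 1 DoU) → 4 DoU from unsaturation.
Total DoU = 1 + 4 = 5.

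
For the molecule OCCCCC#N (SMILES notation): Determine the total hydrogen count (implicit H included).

Walk through each heavy atom and fill implicit hydrogens from standard valence (C 4, N 3, O 2, S 2, halogen 1):
  atom 1: O, bond orders sum to 1 (valence 2) → 1 H
  atom 2: C, bond orders sum to 2 (valence 4) → 2 H
  atom 3: C, bond orders sum to 2 (valence 4) → 2 H
  atom 4: C, bond orders sum to 2 (valence 4) → 2 H
  atom 5: C, bond orders sum to 2 (valence 4) → 2 H
  atom 6: C, bond orders sum to 4 (valence 4) → 0 H
  atom 7: N, bond orders sum to 3 (valence 3) → 0 H
Total hydrogens: 9.

9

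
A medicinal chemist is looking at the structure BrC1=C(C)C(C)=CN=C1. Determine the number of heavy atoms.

Every atom symbol written in the SMILES (organic subset) is one heavy atom; implicit H are not written.
Heavy atoms by element → Br:1, C:7, N:1.
Total: 9.

9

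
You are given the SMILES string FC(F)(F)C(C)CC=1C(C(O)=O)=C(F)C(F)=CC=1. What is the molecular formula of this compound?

Walk through each heavy atom and fill implicit hydrogens from standard valence (C 4, N 3, O 2, S 2, halogen 1):
  atom 1: F (halogen, monovalent) → 0 H
  atom 2: C, bond orders sum to 4 (valence 4) → 0 H
  atom 3: F (halogen, monovalent) → 0 H
  atom 4: F (halogen, monovalent) → 0 H
  atom 5: C, bond orders sum to 3 (valence 4) → 1 H
  atom 6: C, bond orders sum to 1 (valence 4) → 3 H
  atom 7: C, bond orders sum to 2 (valence 4) → 2 H
  atom 8: C, bond orders sum to 4 (valence 4) → 0 H
  atom 9: C, bond orders sum to 4 (valence 4) → 0 H
  atom 10: C, bond orders sum to 4 (valence 4) → 0 H
  atom 11: O, bond orders sum to 1 (valence 2) → 1 H
  atom 12: O, bond orders sum to 2 (valence 2) → 0 H
  atom 13: C, bond orders sum to 4 (valence 4) → 0 H
  atom 14: F (halogen, monovalent) → 0 H
  atom 15: C, bond orders sum to 4 (valence 4) → 0 H
  atom 16: F (halogen, monovalent) → 0 H
  atom 17: C, bond orders sum to 3 (valence 4) → 1 H
  atom 18: C, bond orders sum to 3 (valence 4) → 1 H
Totals → C:11, H:9, F:5, O:2.

C11H9F5O2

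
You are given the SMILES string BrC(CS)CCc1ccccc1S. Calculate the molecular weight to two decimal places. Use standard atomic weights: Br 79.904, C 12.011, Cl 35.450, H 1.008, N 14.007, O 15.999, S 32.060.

First, the molecular formula is C10H13BrS2 (counting implicit H from valence).
  Br: 1 × 79.904 = 79.904
  C: 10 × 12.011 = 120.110
  H: 13 × 1.008 = 13.104
  S: 2 × 32.060 = 64.120
Sum: 1×79.904 + 10×12.011 + 13×1.008 + 2×32.060 = 277.238 → 277.24 g/mol.

277.24 g/mol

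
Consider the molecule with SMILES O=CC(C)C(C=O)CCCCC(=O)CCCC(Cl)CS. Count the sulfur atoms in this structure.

Scan the SMILES for S atoms (remember two-letter symbols like Cl and Br are single atoms).
Sulfur count: 1.

1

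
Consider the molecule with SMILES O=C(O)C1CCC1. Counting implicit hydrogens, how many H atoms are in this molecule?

8

Walk through each heavy atom and fill implicit hydrogens from standard valence (C 4, N 3, O 2, S 2, halogen 1):
  atom 1: O, bond orders sum to 2 (valence 2) → 0 H
  atom 2: C, bond orders sum to 4 (valence 4) → 0 H
  atom 3: O, bond orders sum to 1 (valence 2) → 1 H
  atom 4: C, bond orders sum to 3 (valence 4) → 1 H
  atom 5: C, bond orders sum to 2 (valence 4) → 2 H
  atom 6: C, bond orders sum to 2 (valence 4) → 2 H
  atom 7: C, bond orders sum to 2 (valence 4) → 2 H
Total hydrogens: 8.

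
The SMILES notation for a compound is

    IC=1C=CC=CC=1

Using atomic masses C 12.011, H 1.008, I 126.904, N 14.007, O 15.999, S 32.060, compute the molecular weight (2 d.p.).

First, the molecular formula is C6H5I (counting implicit H from valence).
  C: 6 × 12.011 = 72.066
  H: 5 × 1.008 = 5.040
  I: 1 × 126.904 = 126.904
Sum: 6×12.011 + 5×1.008 + 1×126.904 = 204.010 → 204.01 g/mol.

204.01 g/mol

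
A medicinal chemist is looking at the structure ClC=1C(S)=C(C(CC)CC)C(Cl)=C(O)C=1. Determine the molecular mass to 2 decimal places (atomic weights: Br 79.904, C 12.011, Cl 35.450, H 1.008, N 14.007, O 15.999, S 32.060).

265.19 g/mol

First, the molecular formula is C11H14Cl2OS (counting implicit H from valence).
  C: 11 × 12.011 = 132.121
  Cl: 2 × 35.450 = 70.900
  H: 14 × 1.008 = 14.112
  O: 1 × 15.999 = 15.999
  S: 1 × 32.060 = 32.060
Sum: 11×12.011 + 2×35.450 + 14×1.008 + 1×15.999 + 1×32.060 = 265.192 → 265.19 g/mol.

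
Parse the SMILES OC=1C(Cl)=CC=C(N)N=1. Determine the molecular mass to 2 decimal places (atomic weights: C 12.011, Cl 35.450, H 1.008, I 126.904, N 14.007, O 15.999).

144.56 g/mol

First, the molecular formula is C5H5ClN2O (counting implicit H from valence).
  C: 5 × 12.011 = 60.055
  Cl: 1 × 35.450 = 35.450
  H: 5 × 1.008 = 5.040
  N: 2 × 14.007 = 28.014
  O: 1 × 15.999 = 15.999
Sum: 5×12.011 + 1×35.450 + 5×1.008 + 2×14.007 + 1×15.999 = 144.558 → 144.56 g/mol.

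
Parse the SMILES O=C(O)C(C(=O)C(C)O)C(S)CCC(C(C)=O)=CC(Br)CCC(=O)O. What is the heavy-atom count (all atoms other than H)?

Every atom symbol written in the SMILES (organic subset) is one heavy atom; implicit H are not written.
Heavy atoms by element → Br:1, C:16, O:7, S:1.
Total: 25.

25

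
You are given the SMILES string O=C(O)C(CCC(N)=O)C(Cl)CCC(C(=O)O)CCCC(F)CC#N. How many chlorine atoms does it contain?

Scan the SMILES for Cl atoms (remember two-letter symbols like Cl and Br are single atoms).
Chlorine count: 1.

1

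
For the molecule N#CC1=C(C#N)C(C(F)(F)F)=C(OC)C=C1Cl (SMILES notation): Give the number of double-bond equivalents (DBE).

8

Molecular formula: C10H4ClF3N2O.
DoU = (2C + 2 + N − H − X) / 2, where X is the halogen count and O/S are ignored.
    = (2·10 + 2 + 2 − 4 − 4) / 2 = 16 / 2 = 8.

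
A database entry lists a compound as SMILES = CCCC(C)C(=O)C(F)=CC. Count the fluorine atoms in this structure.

Scan the SMILES for F atoms (remember two-letter symbols like Cl and Br are single atoms).
Fluorine count: 1.

1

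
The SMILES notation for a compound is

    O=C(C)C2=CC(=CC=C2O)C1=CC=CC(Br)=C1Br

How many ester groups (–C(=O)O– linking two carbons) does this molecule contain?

Scan the SMILES for the ester motif — none present.
Groups that are present: 1 hydroxyl, 1 ketone.

0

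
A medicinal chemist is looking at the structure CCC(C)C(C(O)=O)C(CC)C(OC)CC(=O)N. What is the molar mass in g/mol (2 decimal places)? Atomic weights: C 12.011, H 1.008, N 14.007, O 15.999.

First, the molecular formula is C13H25NO4 (counting implicit H from valence).
  C: 13 × 12.011 = 156.143
  H: 25 × 1.008 = 25.200
  N: 1 × 14.007 = 14.007
  O: 4 × 15.999 = 63.996
Sum: 13×12.011 + 25×1.008 + 1×14.007 + 4×15.999 = 259.346 → 259.35 g/mol.

259.35 g/mol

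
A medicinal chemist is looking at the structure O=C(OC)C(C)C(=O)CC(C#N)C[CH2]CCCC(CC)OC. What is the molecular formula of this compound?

Walk through each heavy atom and fill implicit hydrogens from standard valence (C 4, N 3, O 2, S 2, halogen 1):
  atom 1: O, bond orders sum to 2 (valence 2) → 0 H
  atom 2: C, bond orders sum to 4 (valence 4) → 0 H
  atom 3: O, bond orders sum to 2 (valence 2) → 0 H
  atom 4: C, bond orders sum to 1 (valence 4) → 3 H
  atom 5: C, bond orders sum to 3 (valence 4) → 1 H
  atom 6: C, bond orders sum to 1 (valence 4) → 3 H
  atom 7: C, bond orders sum to 4 (valence 4) → 0 H
  atom 8: O, bond orders sum to 2 (valence 2) → 0 H
  atom 9: C, bond orders sum to 2 (valence 4) → 2 H
  atom 10: C, bond orders sum to 3 (valence 4) → 1 H
  atom 11: C, bond orders sum to 4 (valence 4) → 0 H
  atom 12: N, bond orders sum to 3 (valence 3) → 0 H
  atom 13: C, bond orders sum to 2 (valence 4) → 2 H
  atom 14: C with explicit H count 2
  atom 15: C, bond orders sum to 2 (valence 4) → 2 H
  atom 16: C, bond orders sum to 2 (valence 4) → 2 H
  atom 17: C, bond orders sum to 2 (valence 4) → 2 H
  atom 18: C, bond orders sum to 3 (valence 4) → 1 H
  atom 19: C, bond orders sum to 2 (valence 4) → 2 H
  atom 20: C, bond orders sum to 1 (valence 4) → 3 H
  atom 21: O, bond orders sum to 2 (valence 2) → 0 H
  atom 22: C, bond orders sum to 1 (valence 4) → 3 H
Totals → C:17, H:29, N:1, O:4.
In Hill order: C17H29NO4.

C17H29NO4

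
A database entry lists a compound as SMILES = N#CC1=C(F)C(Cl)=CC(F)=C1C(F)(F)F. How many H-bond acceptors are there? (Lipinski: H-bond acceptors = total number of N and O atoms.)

1

N atoms: 1; O atoms: 0.
Lipinski HBA = 1 + 0 = 1.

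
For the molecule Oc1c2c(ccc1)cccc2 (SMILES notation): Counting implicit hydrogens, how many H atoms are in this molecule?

8

Walk through each heavy atom and fill implicit hydrogens from standard valence (C 4, N 3, O 2, S 2, halogen 1); for lowercase aromatic atoms, an aromatic c carries 1 H when it has two neighbours and 0 H with three, and aromatic n carries 0 H:
  atom 1: O, bond orders sum to 1 (valence 2) → 1 H
  atom 2: aromatic c, 3 neighbours → 0 H
  atom 3: aromatic c, 3 neighbours → 0 H
  atom 4: aromatic c, 3 neighbours → 0 H
  atom 5: aromatic c, 2 neighbours → 1 H
  atom 6: aromatic c, 2 neighbours → 1 H
  atom 7: aromatic c, 2 neighbours → 1 H
  atom 8: aromatic c, 2 neighbours → 1 H
  atom 9: aromatic c, 2 neighbours → 1 H
  atom 10: aromatic c, 2 neighbours → 1 H
  atom 11: aromatic c, 2 neighbours → 1 H
Total hydrogens: 8.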